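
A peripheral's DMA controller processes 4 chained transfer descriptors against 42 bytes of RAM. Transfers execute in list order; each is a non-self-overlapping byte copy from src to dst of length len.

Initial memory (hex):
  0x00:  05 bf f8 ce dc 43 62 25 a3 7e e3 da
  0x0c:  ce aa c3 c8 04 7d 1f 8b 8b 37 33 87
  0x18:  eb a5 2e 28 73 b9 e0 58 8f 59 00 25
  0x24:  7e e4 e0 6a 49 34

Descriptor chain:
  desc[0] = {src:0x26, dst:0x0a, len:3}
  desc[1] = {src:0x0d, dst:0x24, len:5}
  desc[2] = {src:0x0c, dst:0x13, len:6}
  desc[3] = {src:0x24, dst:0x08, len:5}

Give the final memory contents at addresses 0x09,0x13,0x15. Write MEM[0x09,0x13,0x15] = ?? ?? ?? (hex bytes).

D0: mem[0x0a..0x0c] <- [e0 6a 49]
D1: mem[0x24..0x28] <- [aa c3 c8 04 7d]
D2: mem[0x13..0x18] <- [49 aa c3 c8 04 7d]
D3: mem[0x08..0x0c] <- [aa c3 c8 04 7d]
query mem[0x09]=0xc3, mem[0x13]=0x49, mem[0x15]=0xc3

MEM[0x09,0x13,0x15] = c3 49 c3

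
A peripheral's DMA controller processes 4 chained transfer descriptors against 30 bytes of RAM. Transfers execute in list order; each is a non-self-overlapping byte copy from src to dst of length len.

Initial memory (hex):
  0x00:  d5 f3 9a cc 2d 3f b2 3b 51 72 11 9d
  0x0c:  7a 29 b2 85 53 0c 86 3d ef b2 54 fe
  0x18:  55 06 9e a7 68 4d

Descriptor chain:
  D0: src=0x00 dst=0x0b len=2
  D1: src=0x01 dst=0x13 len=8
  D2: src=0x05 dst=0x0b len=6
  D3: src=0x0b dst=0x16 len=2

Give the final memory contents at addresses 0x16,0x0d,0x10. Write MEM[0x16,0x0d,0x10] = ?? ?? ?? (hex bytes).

[0] 0x00->0x0b len=2 : d5 f3
[1] 0x01->0x13 len=8 : f3 9a cc 2d 3f b2 3b 51
[2] 0x05->0x0b len=6 : 3f b2 3b 51 72 11
[3] 0x0b->0x16 len=2 : 3f b2
query mem[0x16]=0x3f, mem[0x0d]=0x3b, mem[0x10]=0x11

MEM[0x16,0x0d,0x10] = 3f 3b 11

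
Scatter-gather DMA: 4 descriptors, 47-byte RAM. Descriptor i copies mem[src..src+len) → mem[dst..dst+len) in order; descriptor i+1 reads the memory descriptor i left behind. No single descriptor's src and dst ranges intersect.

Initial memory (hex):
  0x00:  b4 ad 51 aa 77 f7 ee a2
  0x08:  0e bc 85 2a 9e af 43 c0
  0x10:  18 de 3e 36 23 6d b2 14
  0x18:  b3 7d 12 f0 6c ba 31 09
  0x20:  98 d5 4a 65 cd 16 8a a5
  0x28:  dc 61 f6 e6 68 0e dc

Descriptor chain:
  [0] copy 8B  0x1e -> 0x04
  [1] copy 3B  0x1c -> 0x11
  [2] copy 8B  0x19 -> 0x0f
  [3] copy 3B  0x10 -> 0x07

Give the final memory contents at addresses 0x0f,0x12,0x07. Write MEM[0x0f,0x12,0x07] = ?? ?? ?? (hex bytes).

MEM[0x0f,0x12,0x07] = 7d 6c 12

  after D0: wrote 8B at 0x04 = 310998d54a65cd16
  after D1: wrote 3B at 0x11 = 6cba31
  after D2: wrote 8B at 0x0f = 7d12f06cba310998
  after D3: wrote 3B at 0x07 = 12f06c
query mem[0x0f]=0x7d, mem[0x12]=0x6c, mem[0x07]=0x12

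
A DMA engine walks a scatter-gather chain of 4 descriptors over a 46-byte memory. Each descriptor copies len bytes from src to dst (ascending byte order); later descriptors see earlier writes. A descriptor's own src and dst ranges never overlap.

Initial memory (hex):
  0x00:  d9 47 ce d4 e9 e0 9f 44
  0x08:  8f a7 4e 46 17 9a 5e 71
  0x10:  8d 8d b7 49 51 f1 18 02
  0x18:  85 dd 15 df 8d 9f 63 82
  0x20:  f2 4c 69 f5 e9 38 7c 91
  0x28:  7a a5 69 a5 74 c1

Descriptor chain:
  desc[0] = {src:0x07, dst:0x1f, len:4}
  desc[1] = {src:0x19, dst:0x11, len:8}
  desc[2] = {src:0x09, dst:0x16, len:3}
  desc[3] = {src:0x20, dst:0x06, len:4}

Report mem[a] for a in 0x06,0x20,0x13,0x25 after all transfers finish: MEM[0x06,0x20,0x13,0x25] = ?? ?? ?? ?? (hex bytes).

MEM[0x06,0x20,0x13,0x25] = 8f 8f df 38

  after D0: wrote 4B at 0x1f = 448fa74e
  after D1: wrote 8B at 0x11 = dd15df8d9f63448f
  after D2: wrote 3B at 0x16 = a74e46
  after D3: wrote 4B at 0x06 = 8fa74ef5
query mem[0x06]=0x8f, mem[0x20]=0x8f, mem[0x13]=0xdf, mem[0x25]=0x38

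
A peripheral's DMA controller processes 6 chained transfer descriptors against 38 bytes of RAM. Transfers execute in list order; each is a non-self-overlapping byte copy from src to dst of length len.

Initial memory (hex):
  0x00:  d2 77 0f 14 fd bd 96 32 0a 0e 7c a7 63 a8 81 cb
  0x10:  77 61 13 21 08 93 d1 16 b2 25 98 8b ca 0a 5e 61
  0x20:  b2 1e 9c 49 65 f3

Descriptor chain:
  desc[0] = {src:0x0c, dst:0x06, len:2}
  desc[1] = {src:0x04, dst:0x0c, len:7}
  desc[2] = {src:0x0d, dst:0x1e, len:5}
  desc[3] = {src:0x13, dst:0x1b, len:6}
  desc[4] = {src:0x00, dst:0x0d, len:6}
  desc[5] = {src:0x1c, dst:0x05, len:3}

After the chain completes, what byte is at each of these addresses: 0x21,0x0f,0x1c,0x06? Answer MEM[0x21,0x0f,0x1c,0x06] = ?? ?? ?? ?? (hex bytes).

D0: mem[0x06..0x07] <- [63 a8]
D1: mem[0x0c..0x12] <- [fd bd 63 a8 0a 0e 7c]
D2: mem[0x1e..0x22] <- [bd 63 a8 0a 0e]
D3: mem[0x1b..0x20] <- [21 08 93 d1 16 b2]
D4: mem[0x0d..0x12] <- [d2 77 0f 14 fd bd]
D5: mem[0x05..0x07] <- [08 93 d1]
query mem[0x21]=0x0a, mem[0x0f]=0x0f, mem[0x1c]=0x08, mem[0x06]=0x93

MEM[0x21,0x0f,0x1c,0x06] = 0a 0f 08 93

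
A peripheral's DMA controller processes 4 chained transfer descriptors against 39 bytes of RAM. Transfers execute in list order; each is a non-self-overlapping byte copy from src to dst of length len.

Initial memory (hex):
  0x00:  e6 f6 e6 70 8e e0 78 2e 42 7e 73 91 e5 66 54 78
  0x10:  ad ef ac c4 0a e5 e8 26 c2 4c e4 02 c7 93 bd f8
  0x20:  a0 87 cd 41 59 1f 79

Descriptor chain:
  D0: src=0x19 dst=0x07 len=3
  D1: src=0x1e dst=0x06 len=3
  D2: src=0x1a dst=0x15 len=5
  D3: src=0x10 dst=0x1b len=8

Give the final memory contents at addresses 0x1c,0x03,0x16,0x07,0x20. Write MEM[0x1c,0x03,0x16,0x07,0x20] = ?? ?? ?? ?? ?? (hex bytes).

#0 dst[0x07+3] := {0x4c,0xe4,0x02}
#1 dst[0x06+3] := {0xbd,0xf8,0xa0}
#2 dst[0x15+5] := {0xe4,0x02,0xc7,0x93,0xbd}
#3 dst[0x1b+8] := {0xad,0xef,0xac,0xc4,0x0a,0xe4,0x02,0xc7}
query mem[0x1c]=0xef, mem[0x03]=0x70, mem[0x16]=0x02, mem[0x07]=0xf8, mem[0x20]=0xe4

MEM[0x1c,0x03,0x16,0x07,0x20] = ef 70 02 f8 e4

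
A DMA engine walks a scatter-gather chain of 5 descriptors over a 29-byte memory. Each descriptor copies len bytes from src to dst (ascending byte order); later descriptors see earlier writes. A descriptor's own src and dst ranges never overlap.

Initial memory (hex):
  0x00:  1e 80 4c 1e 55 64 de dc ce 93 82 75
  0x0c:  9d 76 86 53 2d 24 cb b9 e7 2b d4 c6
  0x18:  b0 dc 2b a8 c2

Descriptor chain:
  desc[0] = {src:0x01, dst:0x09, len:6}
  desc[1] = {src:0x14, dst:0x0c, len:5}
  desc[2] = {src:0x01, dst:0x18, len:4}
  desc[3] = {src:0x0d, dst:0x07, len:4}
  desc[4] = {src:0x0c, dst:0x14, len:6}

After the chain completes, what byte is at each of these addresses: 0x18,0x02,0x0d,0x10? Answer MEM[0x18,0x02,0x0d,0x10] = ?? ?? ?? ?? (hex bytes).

MEM[0x18,0x02,0x0d,0x10] = b0 4c 2b b0

[0] 0x01->0x09 len=6 : 80 4c 1e 55 64 de
[1] 0x14->0x0c len=5 : e7 2b d4 c6 b0
[2] 0x01->0x18 len=4 : 80 4c 1e 55
[3] 0x0d->0x07 len=4 : 2b d4 c6 b0
[4] 0x0c->0x14 len=6 : e7 2b d4 c6 b0 24
query mem[0x18]=0xb0, mem[0x02]=0x4c, mem[0x0d]=0x2b, mem[0x10]=0xb0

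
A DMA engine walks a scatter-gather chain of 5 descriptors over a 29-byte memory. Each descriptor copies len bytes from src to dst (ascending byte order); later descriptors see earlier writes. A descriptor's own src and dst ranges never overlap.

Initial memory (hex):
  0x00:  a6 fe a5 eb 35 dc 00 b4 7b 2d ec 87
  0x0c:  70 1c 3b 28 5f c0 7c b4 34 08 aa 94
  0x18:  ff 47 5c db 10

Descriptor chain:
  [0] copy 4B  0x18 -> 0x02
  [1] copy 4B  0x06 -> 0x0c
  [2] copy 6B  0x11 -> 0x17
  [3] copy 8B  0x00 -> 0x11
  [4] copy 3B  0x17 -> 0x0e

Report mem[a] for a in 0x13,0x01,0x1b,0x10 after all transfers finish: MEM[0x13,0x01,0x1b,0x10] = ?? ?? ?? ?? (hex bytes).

MEM[0x13,0x01,0x1b,0x10] = ff fe 08 b4

D0: mem[0x02..0x05] <- [ff 47 5c db]
D1: mem[0x0c..0x0f] <- [00 b4 7b 2d]
D2: mem[0x17..0x1c] <- [c0 7c b4 34 08 aa]
D3: mem[0x11..0x18] <- [a6 fe ff 47 5c db 00 b4]
D4: mem[0x0e..0x10] <- [00 b4 b4]
query mem[0x13]=0xff, mem[0x01]=0xfe, mem[0x1b]=0x08, mem[0x10]=0xb4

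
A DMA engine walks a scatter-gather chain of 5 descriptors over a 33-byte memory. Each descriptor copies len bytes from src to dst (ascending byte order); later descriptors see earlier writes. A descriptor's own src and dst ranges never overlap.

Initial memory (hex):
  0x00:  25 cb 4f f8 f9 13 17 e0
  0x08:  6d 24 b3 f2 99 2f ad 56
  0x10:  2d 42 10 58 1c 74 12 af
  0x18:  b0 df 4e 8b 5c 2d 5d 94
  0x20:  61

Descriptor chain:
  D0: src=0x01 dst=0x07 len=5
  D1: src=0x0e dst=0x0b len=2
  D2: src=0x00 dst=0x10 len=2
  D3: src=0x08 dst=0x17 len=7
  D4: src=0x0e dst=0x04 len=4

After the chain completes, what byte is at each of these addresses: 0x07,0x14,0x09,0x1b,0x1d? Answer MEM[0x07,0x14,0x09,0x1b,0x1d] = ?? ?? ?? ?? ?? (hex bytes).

MEM[0x07,0x14,0x09,0x1b,0x1d] = cb 1c f8 56 ad

  after D0: wrote 5B at 0x07 = cb4ff8f913
  after D1: wrote 2B at 0x0b = ad56
  after D2: wrote 2B at 0x10 = 25cb
  after D3: wrote 7B at 0x17 = 4ff8f9ad562fad
  after D4: wrote 4B at 0x04 = ad5625cb
query mem[0x07]=0xcb, mem[0x14]=0x1c, mem[0x09]=0xf8, mem[0x1b]=0x56, mem[0x1d]=0xad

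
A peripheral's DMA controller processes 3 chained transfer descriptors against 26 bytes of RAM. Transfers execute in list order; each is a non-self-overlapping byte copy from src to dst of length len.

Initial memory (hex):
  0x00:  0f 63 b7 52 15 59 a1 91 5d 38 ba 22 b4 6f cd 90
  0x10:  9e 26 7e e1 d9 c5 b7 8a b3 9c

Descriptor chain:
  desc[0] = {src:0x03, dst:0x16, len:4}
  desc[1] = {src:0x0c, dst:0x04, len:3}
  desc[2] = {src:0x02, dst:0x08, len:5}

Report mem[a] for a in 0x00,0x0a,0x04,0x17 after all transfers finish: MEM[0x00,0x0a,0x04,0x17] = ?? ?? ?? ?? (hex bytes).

D0: mem[0x16..0x19] <- [52 15 59 a1]
D1: mem[0x04..0x06] <- [b4 6f cd]
D2: mem[0x08..0x0c] <- [b7 52 b4 6f cd]
query mem[0x00]=0x0f, mem[0x0a]=0xb4, mem[0x04]=0xb4, mem[0x17]=0x15

MEM[0x00,0x0a,0x04,0x17] = 0f b4 b4 15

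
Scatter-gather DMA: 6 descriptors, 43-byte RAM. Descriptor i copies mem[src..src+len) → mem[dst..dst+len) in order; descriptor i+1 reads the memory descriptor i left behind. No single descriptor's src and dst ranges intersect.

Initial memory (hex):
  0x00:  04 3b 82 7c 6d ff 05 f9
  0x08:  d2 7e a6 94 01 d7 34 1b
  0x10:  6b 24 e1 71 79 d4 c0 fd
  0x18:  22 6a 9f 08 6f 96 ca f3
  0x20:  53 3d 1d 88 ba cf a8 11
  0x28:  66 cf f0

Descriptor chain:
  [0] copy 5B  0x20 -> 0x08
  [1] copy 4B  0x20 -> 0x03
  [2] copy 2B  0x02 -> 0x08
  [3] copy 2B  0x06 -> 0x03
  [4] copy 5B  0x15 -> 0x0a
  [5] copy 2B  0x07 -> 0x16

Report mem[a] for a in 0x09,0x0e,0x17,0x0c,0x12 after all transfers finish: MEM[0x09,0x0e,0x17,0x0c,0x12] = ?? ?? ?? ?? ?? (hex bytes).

MEM[0x09,0x0e,0x17,0x0c,0x12] = 53 6a 82 fd e1

D0: mem[0x08..0x0c] <- [53 3d 1d 88 ba]
D1: mem[0x03..0x06] <- [53 3d 1d 88]
D2: mem[0x08..0x09] <- [82 53]
D3: mem[0x03..0x04] <- [88 f9]
D4: mem[0x0a..0x0e] <- [d4 c0 fd 22 6a]
D5: mem[0x16..0x17] <- [f9 82]
query mem[0x09]=0x53, mem[0x0e]=0x6a, mem[0x17]=0x82, mem[0x0c]=0xfd, mem[0x12]=0xe1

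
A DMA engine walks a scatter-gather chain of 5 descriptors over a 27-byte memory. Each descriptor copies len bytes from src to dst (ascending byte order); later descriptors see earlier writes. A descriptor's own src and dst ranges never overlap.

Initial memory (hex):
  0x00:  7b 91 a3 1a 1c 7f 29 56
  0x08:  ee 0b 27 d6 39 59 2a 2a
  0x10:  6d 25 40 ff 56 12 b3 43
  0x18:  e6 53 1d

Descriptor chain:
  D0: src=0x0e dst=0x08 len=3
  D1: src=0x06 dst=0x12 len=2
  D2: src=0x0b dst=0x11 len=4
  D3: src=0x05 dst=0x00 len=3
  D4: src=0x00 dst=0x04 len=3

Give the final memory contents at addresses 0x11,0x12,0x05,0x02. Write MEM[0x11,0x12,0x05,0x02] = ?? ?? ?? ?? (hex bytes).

#0 dst[0x08+3] := {0x2a,0x2a,0x6d}
#1 dst[0x12+2] := {0x29,0x56}
#2 dst[0x11+4] := {0xd6,0x39,0x59,0x2a}
#3 dst[0x00+3] := {0x7f,0x29,0x56}
#4 dst[0x04+3] := {0x7f,0x29,0x56}
query mem[0x11]=0xd6, mem[0x12]=0x39, mem[0x05]=0x29, mem[0x02]=0x56

MEM[0x11,0x12,0x05,0x02] = d6 39 29 56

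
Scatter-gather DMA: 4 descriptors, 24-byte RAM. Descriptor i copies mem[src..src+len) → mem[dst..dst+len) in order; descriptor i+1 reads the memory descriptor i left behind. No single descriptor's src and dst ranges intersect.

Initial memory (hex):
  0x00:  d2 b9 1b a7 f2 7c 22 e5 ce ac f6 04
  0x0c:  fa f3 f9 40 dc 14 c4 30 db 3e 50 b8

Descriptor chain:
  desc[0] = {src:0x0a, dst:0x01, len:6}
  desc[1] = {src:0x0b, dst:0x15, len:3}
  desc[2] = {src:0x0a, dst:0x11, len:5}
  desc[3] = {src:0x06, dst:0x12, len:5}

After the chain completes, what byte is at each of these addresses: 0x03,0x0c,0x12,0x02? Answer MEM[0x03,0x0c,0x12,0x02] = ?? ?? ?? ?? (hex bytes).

MEM[0x03,0x0c,0x12,0x02] = fa fa 40 04

D0: mem[0x01..0x06] <- [f6 04 fa f3 f9 40]
D1: mem[0x15..0x17] <- [04 fa f3]
D2: mem[0x11..0x15] <- [f6 04 fa f3 f9]
D3: mem[0x12..0x16] <- [40 e5 ce ac f6]
query mem[0x03]=0xfa, mem[0x0c]=0xfa, mem[0x12]=0x40, mem[0x02]=0x04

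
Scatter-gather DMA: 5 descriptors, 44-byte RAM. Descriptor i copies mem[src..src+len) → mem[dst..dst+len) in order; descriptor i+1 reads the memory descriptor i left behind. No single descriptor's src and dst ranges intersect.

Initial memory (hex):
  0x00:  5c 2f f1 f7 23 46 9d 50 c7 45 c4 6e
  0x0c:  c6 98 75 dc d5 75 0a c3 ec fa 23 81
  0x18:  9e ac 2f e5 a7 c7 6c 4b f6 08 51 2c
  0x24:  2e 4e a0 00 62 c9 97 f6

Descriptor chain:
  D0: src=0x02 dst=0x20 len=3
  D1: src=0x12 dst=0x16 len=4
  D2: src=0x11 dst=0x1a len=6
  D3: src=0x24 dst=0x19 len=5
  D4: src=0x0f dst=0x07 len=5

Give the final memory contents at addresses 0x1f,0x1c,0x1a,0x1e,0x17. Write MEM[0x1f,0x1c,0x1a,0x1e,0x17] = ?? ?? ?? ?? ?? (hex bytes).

MEM[0x1f,0x1c,0x1a,0x1e,0x17] = 0a 00 4e fa c3

[0] 0x02->0x20 len=3 : f1 f7 23
[1] 0x12->0x16 len=4 : 0a c3 ec fa
[2] 0x11->0x1a len=6 : 75 0a c3 ec fa 0a
[3] 0x24->0x19 len=5 : 2e 4e a0 00 62
[4] 0x0f->0x07 len=5 : dc d5 75 0a c3
query mem[0x1f]=0x0a, mem[0x1c]=0x00, mem[0x1a]=0x4e, mem[0x1e]=0xfa, mem[0x17]=0xc3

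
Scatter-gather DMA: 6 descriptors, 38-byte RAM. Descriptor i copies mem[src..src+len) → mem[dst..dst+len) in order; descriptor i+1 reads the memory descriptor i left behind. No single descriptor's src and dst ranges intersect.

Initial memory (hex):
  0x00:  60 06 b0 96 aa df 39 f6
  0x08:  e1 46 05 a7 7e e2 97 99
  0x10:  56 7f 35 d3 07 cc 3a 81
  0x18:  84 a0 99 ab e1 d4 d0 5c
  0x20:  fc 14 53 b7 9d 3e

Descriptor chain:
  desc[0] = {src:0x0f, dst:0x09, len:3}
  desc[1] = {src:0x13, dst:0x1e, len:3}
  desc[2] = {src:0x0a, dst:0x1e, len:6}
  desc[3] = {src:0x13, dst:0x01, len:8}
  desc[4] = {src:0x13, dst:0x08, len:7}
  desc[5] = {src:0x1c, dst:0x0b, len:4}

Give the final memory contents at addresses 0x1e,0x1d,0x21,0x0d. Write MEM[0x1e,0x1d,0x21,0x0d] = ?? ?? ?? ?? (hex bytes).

MEM[0x1e,0x1d,0x21,0x0d] = 56 d4 e2 56

  after D0: wrote 3B at 0x09 = 99567f
  after D1: wrote 3B at 0x1e = d307cc
  after D2: wrote 6B at 0x1e = 567f7ee29799
  after D3: wrote 8B at 0x01 = d307cc3a8184a099
  after D4: wrote 7B at 0x08 = d307cc3a8184a0
  after D5: wrote 4B at 0x0b = e1d4567f
query mem[0x1e]=0x56, mem[0x1d]=0xd4, mem[0x21]=0xe2, mem[0x0d]=0x56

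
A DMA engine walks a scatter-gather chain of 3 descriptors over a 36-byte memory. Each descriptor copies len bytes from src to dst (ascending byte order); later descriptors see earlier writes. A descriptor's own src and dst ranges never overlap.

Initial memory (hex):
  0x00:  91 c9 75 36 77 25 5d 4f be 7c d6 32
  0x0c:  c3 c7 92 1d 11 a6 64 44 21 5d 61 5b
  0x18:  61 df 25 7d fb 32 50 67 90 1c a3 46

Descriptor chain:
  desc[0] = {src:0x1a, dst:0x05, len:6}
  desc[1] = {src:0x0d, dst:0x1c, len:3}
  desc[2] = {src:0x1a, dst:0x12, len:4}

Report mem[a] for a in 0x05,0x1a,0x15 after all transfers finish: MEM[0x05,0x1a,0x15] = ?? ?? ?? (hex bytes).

#0 dst[0x05+6] := {0x25,0x7d,0xfb,0x32,0x50,0x67}
#1 dst[0x1c+3] := {0xc7,0x92,0x1d}
#2 dst[0x12+4] := {0x25,0x7d,0xc7,0x92}
query mem[0x05]=0x25, mem[0x1a]=0x25, mem[0x15]=0x92

MEM[0x05,0x1a,0x15] = 25 25 92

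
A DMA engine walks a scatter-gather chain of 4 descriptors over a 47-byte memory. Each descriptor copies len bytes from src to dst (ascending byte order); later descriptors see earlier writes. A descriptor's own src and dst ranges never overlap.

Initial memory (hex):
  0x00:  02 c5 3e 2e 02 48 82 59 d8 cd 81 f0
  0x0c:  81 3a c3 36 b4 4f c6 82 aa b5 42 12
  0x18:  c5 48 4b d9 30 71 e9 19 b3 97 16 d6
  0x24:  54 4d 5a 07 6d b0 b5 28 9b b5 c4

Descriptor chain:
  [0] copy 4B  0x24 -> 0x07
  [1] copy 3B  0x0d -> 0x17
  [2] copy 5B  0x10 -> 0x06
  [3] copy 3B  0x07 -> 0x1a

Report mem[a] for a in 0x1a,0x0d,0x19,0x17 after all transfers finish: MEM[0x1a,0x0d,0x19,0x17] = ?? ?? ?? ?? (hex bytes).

#0 dst[0x07+4] := {0x54,0x4d,0x5a,0x07}
#1 dst[0x17+3] := {0x3a,0xc3,0x36}
#2 dst[0x06+5] := {0xb4,0x4f,0xc6,0x82,0xaa}
#3 dst[0x1a+3] := {0x4f,0xc6,0x82}
query mem[0x1a]=0x4f, mem[0x0d]=0x3a, mem[0x19]=0x36, mem[0x17]=0x3a

MEM[0x1a,0x0d,0x19,0x17] = 4f 3a 36 3a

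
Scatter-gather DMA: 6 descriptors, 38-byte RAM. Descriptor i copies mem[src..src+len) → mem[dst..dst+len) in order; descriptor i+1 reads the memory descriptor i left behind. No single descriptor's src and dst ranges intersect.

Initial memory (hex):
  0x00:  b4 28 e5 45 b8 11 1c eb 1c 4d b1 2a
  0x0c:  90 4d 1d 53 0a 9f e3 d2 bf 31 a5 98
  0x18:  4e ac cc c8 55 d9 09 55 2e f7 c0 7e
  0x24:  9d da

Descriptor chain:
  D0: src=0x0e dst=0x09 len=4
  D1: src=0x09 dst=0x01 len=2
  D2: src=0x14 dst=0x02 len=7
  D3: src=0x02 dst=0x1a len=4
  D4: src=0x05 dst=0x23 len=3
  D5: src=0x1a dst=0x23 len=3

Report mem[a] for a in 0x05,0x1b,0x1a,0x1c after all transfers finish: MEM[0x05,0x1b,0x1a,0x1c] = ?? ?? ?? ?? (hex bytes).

[0] 0x0e->0x09 len=4 : 1d 53 0a 9f
[1] 0x09->0x01 len=2 : 1d 53
[2] 0x14->0x02 len=7 : bf 31 a5 98 4e ac cc
[3] 0x02->0x1a len=4 : bf 31 a5 98
[4] 0x05->0x23 len=3 : 98 4e ac
[5] 0x1a->0x23 len=3 : bf 31 a5
query mem[0x05]=0x98, mem[0x1b]=0x31, mem[0x1a]=0xbf, mem[0x1c]=0xa5

MEM[0x05,0x1b,0x1a,0x1c] = 98 31 bf a5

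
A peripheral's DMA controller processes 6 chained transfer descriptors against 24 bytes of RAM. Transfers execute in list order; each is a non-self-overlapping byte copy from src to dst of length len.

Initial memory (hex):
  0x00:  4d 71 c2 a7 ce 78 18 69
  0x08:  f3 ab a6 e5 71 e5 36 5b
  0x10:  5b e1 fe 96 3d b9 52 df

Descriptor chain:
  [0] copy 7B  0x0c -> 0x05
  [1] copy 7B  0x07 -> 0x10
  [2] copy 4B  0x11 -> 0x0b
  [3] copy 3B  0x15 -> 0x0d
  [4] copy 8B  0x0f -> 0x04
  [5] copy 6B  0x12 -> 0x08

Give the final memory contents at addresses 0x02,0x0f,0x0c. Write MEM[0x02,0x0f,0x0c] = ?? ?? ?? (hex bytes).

  after D0: wrote 7B at 0x05 = 71e5365b5be1fe
  after D1: wrote 7B at 0x10 = 365b5be1fe71e5
  after D2: wrote 4B at 0x0b = 5b5be1fe
  after D3: wrote 3B at 0x0d = 71e5df
  after D4: wrote 8B at 0x04 = df365b5be1fe71e5
  after D5: wrote 6B at 0x08 = 5be1fe71e5df
query mem[0x02]=0xc2, mem[0x0f]=0xdf, mem[0x0c]=0xe5

MEM[0x02,0x0f,0x0c] = c2 df e5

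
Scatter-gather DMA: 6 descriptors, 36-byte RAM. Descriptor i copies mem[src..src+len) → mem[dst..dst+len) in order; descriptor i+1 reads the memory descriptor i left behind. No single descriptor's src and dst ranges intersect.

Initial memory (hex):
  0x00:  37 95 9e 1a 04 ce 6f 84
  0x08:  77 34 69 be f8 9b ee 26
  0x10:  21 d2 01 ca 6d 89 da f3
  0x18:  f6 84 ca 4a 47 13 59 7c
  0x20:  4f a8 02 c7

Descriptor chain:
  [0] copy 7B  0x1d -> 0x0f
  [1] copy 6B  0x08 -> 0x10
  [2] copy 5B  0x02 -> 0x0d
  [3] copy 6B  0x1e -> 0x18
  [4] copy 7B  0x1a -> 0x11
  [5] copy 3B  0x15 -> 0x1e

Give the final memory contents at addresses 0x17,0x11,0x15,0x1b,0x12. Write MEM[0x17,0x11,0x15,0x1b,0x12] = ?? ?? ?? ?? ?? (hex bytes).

#0 dst[0x0f+7] := {0x13,0x59,0x7c,0x4f,0xa8,0x02,0xc7}
#1 dst[0x10+6] := {0x77,0x34,0x69,0xbe,0xf8,0x9b}
#2 dst[0x0d+5] := {0x9e,0x1a,0x04,0xce,0x6f}
#3 dst[0x18+6] := {0x59,0x7c,0x4f,0xa8,0x02,0xc7}
#4 dst[0x11+7] := {0x4f,0xa8,0x02,0xc7,0x59,0x7c,0x4f}
#5 dst[0x1e+3] := {0x59,0x7c,0x4f}
query mem[0x17]=0x4f, mem[0x11]=0x4f, mem[0x15]=0x59, mem[0x1b]=0xa8, mem[0x12]=0xa8

MEM[0x17,0x11,0x15,0x1b,0x12] = 4f 4f 59 a8 a8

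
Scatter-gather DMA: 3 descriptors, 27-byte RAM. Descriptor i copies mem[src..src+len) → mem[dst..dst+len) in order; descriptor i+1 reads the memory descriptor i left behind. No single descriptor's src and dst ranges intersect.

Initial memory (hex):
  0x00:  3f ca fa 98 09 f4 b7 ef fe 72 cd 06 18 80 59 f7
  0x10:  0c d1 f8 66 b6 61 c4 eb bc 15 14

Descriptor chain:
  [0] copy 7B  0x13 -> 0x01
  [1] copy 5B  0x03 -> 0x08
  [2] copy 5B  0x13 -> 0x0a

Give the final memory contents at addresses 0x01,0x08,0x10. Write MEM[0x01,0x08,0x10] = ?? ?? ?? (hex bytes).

MEM[0x01,0x08,0x10] = 66 61 0c

  after D0: wrote 7B at 0x01 = 66b661c4ebbc15
  after D1: wrote 5B at 0x08 = 61c4ebbc15
  after D2: wrote 5B at 0x0a = 66b661c4eb
query mem[0x01]=0x66, mem[0x08]=0x61, mem[0x10]=0x0c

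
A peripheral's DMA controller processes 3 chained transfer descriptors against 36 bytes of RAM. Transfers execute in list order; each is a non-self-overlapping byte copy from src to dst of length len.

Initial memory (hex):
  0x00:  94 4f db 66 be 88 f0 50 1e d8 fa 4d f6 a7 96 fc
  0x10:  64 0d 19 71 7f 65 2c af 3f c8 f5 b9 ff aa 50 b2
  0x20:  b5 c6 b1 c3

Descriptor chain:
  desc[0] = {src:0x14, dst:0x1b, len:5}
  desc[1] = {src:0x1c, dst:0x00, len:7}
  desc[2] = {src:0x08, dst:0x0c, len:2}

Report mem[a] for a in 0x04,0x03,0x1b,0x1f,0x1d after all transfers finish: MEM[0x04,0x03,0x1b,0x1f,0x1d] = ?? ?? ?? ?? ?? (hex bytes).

D0: mem[0x1b..0x1f] <- [7f 65 2c af 3f]
D1: mem[0x00..0x06] <- [65 2c af 3f b5 c6 b1]
D2: mem[0x0c..0x0d] <- [1e d8]
query mem[0x04]=0xb5, mem[0x03]=0x3f, mem[0x1b]=0x7f, mem[0x1f]=0x3f, mem[0x1d]=0x2c

MEM[0x04,0x03,0x1b,0x1f,0x1d] = b5 3f 7f 3f 2c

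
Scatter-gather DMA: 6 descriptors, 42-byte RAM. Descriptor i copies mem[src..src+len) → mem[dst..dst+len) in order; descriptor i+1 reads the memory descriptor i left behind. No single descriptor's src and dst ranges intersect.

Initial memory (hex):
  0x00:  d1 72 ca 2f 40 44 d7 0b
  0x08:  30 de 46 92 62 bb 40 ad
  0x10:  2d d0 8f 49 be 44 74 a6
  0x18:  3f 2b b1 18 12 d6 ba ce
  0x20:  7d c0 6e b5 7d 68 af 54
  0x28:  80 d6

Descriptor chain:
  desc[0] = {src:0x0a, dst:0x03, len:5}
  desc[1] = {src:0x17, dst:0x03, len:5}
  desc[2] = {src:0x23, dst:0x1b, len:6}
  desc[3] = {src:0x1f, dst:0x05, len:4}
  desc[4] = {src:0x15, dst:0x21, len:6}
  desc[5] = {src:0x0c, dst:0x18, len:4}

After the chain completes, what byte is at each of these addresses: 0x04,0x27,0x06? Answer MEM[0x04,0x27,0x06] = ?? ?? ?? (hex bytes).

MEM[0x04,0x27,0x06] = 3f 54 80

#0 dst[0x03+5] := {0x46,0x92,0x62,0xbb,0x40}
#1 dst[0x03+5] := {0xa6,0x3f,0x2b,0xb1,0x18}
#2 dst[0x1b+6] := {0xb5,0x7d,0x68,0xaf,0x54,0x80}
#3 dst[0x05+4] := {0x54,0x80,0xc0,0x6e}
#4 dst[0x21+6] := {0x44,0x74,0xa6,0x3f,0x2b,0xb1}
#5 dst[0x18+4] := {0x62,0xbb,0x40,0xad}
query mem[0x04]=0x3f, mem[0x27]=0x54, mem[0x06]=0x80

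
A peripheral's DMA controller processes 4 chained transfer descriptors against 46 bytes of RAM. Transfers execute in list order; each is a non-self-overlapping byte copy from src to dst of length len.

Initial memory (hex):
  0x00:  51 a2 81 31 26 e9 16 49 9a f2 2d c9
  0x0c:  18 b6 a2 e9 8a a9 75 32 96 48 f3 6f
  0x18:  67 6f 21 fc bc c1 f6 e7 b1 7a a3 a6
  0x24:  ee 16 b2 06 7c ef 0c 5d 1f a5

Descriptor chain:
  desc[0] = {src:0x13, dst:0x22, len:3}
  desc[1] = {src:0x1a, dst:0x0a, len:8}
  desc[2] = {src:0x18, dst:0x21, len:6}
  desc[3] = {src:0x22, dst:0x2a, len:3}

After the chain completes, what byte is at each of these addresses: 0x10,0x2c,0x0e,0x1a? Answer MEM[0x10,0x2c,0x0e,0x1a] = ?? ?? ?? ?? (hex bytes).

MEM[0x10,0x2c,0x0e,0x1a] = b1 fc f6 21

[0] 0x13->0x22 len=3 : 32 96 48
[1] 0x1a->0x0a len=8 : 21 fc bc c1 f6 e7 b1 7a
[2] 0x18->0x21 len=6 : 67 6f 21 fc bc c1
[3] 0x22->0x2a len=3 : 6f 21 fc
query mem[0x10]=0xb1, mem[0x2c]=0xfc, mem[0x0e]=0xf6, mem[0x1a]=0x21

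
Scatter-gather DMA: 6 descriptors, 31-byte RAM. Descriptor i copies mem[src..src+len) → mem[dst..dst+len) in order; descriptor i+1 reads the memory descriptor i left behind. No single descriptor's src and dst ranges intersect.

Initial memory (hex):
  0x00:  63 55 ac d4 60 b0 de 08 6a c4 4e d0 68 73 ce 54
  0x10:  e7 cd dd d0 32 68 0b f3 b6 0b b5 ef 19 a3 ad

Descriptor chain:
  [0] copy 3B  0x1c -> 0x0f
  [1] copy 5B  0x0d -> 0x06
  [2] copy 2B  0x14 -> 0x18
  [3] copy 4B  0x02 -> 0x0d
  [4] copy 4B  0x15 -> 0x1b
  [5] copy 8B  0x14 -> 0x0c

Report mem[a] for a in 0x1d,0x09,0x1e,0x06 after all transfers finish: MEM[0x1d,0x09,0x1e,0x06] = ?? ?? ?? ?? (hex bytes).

[0] 0x1c->0x0f len=3 : 19 a3 ad
[1] 0x0d->0x06 len=5 : 73 ce 19 a3 ad
[2] 0x14->0x18 len=2 : 32 68
[3] 0x02->0x0d len=4 : ac d4 60 b0
[4] 0x15->0x1b len=4 : 68 0b f3 32
[5] 0x14->0x0c len=8 : 32 68 0b f3 32 68 b5 68
query mem[0x1d]=0xf3, mem[0x09]=0xa3, mem[0x1e]=0x32, mem[0x06]=0x73

MEM[0x1d,0x09,0x1e,0x06] = f3 a3 32 73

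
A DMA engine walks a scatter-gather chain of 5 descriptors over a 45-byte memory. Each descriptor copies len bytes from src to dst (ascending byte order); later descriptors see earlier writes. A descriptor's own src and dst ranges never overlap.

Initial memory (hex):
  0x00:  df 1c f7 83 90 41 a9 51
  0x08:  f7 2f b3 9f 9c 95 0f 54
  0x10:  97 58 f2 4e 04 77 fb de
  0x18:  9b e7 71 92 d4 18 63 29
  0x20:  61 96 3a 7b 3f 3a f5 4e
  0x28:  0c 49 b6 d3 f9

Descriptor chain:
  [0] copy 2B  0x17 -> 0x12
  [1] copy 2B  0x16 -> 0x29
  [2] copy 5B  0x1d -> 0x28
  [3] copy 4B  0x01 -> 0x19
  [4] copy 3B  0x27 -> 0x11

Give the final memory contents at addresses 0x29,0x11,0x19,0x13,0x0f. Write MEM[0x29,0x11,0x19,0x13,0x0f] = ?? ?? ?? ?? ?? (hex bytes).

MEM[0x29,0x11,0x19,0x13,0x0f] = 63 4e 1c 63 54

  after D0: wrote 2B at 0x12 = de9b
  after D1: wrote 2B at 0x29 = fbde
  after D2: wrote 5B at 0x28 = 1863296196
  after D3: wrote 4B at 0x19 = 1cf78390
  after D4: wrote 3B at 0x11 = 4e1863
query mem[0x29]=0x63, mem[0x11]=0x4e, mem[0x19]=0x1c, mem[0x13]=0x63, mem[0x0f]=0x54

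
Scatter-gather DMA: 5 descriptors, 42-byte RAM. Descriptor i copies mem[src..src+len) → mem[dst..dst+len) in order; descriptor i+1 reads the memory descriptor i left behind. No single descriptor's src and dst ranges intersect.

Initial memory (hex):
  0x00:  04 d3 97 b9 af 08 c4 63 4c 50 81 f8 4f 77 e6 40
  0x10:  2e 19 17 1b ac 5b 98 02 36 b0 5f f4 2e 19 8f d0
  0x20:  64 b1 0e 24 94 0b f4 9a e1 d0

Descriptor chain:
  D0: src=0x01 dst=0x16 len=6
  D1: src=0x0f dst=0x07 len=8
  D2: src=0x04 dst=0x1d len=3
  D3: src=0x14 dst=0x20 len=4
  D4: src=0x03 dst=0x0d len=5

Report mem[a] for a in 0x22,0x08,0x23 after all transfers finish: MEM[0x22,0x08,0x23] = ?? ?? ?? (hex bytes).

MEM[0x22,0x08,0x23] = d3 2e 97

#0 dst[0x16+6] := {0xd3,0x97,0xb9,0xaf,0x08,0xc4}
#1 dst[0x07+8] := {0x40,0x2e,0x19,0x17,0x1b,0xac,0x5b,0xd3}
#2 dst[0x1d+3] := {0xaf,0x08,0xc4}
#3 dst[0x20+4] := {0xac,0x5b,0xd3,0x97}
#4 dst[0x0d+5] := {0xb9,0xaf,0x08,0xc4,0x40}
query mem[0x22]=0xd3, mem[0x08]=0x2e, mem[0x23]=0x97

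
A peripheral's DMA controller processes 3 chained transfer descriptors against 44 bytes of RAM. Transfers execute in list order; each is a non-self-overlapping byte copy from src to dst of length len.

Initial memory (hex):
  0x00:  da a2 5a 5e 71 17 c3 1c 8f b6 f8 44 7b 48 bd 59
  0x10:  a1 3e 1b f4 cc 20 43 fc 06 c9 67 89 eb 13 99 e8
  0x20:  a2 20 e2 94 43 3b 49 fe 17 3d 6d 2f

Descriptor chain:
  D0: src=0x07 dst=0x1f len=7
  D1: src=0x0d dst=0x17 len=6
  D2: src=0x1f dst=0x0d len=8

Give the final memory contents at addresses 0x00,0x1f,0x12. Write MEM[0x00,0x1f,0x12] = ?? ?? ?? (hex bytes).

MEM[0x00,0x1f,0x12] = da 1c 7b

D0: mem[0x1f..0x25] <- [1c 8f b6 f8 44 7b 48]
D1: mem[0x17..0x1c] <- [48 bd 59 a1 3e 1b]
D2: mem[0x0d..0x14] <- [1c 8f b6 f8 44 7b 48 49]
query mem[0x00]=0xda, mem[0x1f]=0x1c, mem[0x12]=0x7b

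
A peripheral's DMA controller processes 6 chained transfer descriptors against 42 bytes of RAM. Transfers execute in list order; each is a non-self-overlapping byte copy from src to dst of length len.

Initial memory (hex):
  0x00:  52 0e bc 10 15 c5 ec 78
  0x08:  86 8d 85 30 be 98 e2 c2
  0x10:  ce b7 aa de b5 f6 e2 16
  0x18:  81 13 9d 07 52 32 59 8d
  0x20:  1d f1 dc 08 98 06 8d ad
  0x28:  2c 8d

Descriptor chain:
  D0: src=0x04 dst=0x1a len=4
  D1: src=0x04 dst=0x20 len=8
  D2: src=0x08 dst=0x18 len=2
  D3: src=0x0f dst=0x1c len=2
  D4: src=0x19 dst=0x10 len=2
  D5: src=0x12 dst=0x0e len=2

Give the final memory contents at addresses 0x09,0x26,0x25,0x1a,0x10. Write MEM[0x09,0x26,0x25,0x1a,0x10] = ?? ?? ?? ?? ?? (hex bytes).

MEM[0x09,0x26,0x25,0x1a,0x10] = 8d 85 8d 15 8d

[0] 0x04->0x1a len=4 : 15 c5 ec 78
[1] 0x04->0x20 len=8 : 15 c5 ec 78 86 8d 85 30
[2] 0x08->0x18 len=2 : 86 8d
[3] 0x0f->0x1c len=2 : c2 ce
[4] 0x19->0x10 len=2 : 8d 15
[5] 0x12->0x0e len=2 : aa de
query mem[0x09]=0x8d, mem[0x26]=0x85, mem[0x25]=0x8d, mem[0x1a]=0x15, mem[0x10]=0x8d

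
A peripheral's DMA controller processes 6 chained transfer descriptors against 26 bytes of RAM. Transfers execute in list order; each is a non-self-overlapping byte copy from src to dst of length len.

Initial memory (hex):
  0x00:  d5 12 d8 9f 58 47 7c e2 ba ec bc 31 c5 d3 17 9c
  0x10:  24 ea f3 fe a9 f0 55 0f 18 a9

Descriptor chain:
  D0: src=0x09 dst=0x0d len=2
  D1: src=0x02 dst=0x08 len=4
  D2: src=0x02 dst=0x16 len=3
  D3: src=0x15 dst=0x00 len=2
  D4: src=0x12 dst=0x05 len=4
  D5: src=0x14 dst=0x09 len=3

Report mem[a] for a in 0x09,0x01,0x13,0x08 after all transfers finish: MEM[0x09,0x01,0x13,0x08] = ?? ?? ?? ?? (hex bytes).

  after D0: wrote 2B at 0x0d = ecbc
  after D1: wrote 4B at 0x08 = d89f5847
  after D2: wrote 3B at 0x16 = d89f58
  after D3: wrote 2B at 0x00 = f0d8
  after D4: wrote 4B at 0x05 = f3fea9f0
  after D5: wrote 3B at 0x09 = a9f0d8
query mem[0x09]=0xa9, mem[0x01]=0xd8, mem[0x13]=0xfe, mem[0x08]=0xf0

MEM[0x09,0x01,0x13,0x08] = a9 d8 fe f0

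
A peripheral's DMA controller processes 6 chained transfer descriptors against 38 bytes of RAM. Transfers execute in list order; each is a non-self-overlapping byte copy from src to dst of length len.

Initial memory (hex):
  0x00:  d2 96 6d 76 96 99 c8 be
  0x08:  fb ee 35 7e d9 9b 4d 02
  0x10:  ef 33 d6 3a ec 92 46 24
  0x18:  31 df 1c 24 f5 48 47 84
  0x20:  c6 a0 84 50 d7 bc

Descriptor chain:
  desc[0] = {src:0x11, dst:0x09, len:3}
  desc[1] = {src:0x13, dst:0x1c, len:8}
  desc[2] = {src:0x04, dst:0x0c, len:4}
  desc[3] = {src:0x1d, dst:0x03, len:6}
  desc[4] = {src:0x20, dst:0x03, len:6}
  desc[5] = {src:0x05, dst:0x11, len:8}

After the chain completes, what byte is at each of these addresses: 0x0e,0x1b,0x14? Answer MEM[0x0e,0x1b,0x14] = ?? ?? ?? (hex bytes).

MEM[0x0e,0x1b,0x14] = c8 24 bc

  after D0: wrote 3B at 0x09 = 33d63a
  after D1: wrote 8B at 0x1c = 3aec92462431df1c
  after D2: wrote 4B at 0x0c = 9699c8be
  after D3: wrote 6B at 0x03 = ec92462431df
  after D4: wrote 6B at 0x03 = 2431df1cd7bc
  after D5: wrote 8B at 0x11 = df1cd7bc33d63a96
query mem[0x0e]=0xc8, mem[0x1b]=0x24, mem[0x14]=0xbc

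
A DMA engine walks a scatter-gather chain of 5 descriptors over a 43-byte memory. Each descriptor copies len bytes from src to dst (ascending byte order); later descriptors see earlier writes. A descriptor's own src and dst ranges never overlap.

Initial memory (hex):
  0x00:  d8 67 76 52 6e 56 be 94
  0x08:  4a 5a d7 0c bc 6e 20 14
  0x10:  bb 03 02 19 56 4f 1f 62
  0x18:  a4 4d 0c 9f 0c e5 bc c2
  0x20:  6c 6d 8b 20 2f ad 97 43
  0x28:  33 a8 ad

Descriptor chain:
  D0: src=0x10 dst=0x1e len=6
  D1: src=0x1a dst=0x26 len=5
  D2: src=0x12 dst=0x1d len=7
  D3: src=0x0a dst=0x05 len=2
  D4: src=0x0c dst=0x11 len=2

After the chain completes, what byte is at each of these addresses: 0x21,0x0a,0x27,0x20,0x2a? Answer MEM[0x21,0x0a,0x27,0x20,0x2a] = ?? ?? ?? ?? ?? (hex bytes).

MEM[0x21,0x0a,0x27,0x20,0x2a] = 1f d7 9f 4f bb

[0] 0x10->0x1e len=6 : bb 03 02 19 56 4f
[1] 0x1a->0x26 len=5 : 0c 9f 0c e5 bb
[2] 0x12->0x1d len=7 : 02 19 56 4f 1f 62 a4
[3] 0x0a->0x05 len=2 : d7 0c
[4] 0x0c->0x11 len=2 : bc 6e
query mem[0x21]=0x1f, mem[0x0a]=0xd7, mem[0x27]=0x9f, mem[0x20]=0x4f, mem[0x2a]=0xbb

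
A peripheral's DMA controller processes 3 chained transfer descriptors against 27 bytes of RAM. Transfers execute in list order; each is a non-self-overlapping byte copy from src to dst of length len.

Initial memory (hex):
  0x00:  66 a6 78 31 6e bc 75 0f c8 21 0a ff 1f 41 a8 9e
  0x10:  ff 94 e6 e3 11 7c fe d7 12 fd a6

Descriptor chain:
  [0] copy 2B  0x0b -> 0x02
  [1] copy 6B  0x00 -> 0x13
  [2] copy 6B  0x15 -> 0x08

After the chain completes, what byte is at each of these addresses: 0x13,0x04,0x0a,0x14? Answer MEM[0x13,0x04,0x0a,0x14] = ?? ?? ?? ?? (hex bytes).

  after D0: wrote 2B at 0x02 = ff1f
  after D1: wrote 6B at 0x13 = 66a6ff1f6ebc
  after D2: wrote 6B at 0x08 = ff1f6ebcfda6
query mem[0x13]=0x66, mem[0x04]=0x6e, mem[0x0a]=0x6e, mem[0x14]=0xa6

MEM[0x13,0x04,0x0a,0x14] = 66 6e 6e a6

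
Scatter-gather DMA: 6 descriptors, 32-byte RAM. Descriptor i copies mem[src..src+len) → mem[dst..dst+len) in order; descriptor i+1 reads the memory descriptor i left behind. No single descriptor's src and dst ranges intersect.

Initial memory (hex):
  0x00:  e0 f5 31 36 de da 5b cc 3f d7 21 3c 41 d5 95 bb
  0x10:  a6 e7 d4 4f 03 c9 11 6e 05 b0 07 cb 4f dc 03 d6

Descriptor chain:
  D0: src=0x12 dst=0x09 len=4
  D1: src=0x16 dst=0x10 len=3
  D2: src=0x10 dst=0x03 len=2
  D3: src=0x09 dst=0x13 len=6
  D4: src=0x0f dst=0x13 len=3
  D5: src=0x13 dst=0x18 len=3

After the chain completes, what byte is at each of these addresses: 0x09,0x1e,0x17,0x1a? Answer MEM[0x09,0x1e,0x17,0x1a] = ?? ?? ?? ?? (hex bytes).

MEM[0x09,0x1e,0x17,0x1a] = d4 03 d5 6e

[0] 0x12->0x09 len=4 : d4 4f 03 c9
[1] 0x16->0x10 len=3 : 11 6e 05
[2] 0x10->0x03 len=2 : 11 6e
[3] 0x09->0x13 len=6 : d4 4f 03 c9 d5 95
[4] 0x0f->0x13 len=3 : bb 11 6e
[5] 0x13->0x18 len=3 : bb 11 6e
query mem[0x09]=0xd4, mem[0x1e]=0x03, mem[0x17]=0xd5, mem[0x1a]=0x6e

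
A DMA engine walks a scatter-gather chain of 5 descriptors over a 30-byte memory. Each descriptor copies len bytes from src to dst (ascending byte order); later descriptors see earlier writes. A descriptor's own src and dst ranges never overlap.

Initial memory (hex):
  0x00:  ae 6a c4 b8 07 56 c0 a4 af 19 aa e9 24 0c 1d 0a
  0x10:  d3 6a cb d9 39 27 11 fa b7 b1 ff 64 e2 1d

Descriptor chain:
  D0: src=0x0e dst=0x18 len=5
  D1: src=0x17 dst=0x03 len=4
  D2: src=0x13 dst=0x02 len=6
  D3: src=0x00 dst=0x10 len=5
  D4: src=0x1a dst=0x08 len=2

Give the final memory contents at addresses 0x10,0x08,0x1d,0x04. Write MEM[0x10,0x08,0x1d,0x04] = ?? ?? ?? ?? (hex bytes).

#0 dst[0x18+5] := {0x1d,0x0a,0xd3,0x6a,0xcb}
#1 dst[0x03+4] := {0xfa,0x1d,0x0a,0xd3}
#2 dst[0x02+6] := {0xd9,0x39,0x27,0x11,0xfa,0x1d}
#3 dst[0x10+5] := {0xae,0x6a,0xd9,0x39,0x27}
#4 dst[0x08+2] := {0xd3,0x6a}
query mem[0x10]=0xae, mem[0x08]=0xd3, mem[0x1d]=0x1d, mem[0x04]=0x27

MEM[0x10,0x08,0x1d,0x04] = ae d3 1d 27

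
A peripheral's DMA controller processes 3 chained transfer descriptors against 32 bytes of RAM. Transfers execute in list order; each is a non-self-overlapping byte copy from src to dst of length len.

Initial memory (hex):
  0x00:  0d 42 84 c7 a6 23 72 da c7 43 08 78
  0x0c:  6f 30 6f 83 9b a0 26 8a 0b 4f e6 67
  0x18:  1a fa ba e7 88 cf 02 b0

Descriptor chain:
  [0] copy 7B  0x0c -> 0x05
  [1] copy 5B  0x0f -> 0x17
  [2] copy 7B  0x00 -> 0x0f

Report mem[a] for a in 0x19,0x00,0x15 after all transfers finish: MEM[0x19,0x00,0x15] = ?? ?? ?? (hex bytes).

MEM[0x19,0x00,0x15] = a0 0d 30

#0 dst[0x05+7] := {0x6f,0x30,0x6f,0x83,0x9b,0xa0,0x26}
#1 dst[0x17+5] := {0x83,0x9b,0xa0,0x26,0x8a}
#2 dst[0x0f+7] := {0x0d,0x42,0x84,0xc7,0xa6,0x6f,0x30}
query mem[0x19]=0xa0, mem[0x00]=0x0d, mem[0x15]=0x30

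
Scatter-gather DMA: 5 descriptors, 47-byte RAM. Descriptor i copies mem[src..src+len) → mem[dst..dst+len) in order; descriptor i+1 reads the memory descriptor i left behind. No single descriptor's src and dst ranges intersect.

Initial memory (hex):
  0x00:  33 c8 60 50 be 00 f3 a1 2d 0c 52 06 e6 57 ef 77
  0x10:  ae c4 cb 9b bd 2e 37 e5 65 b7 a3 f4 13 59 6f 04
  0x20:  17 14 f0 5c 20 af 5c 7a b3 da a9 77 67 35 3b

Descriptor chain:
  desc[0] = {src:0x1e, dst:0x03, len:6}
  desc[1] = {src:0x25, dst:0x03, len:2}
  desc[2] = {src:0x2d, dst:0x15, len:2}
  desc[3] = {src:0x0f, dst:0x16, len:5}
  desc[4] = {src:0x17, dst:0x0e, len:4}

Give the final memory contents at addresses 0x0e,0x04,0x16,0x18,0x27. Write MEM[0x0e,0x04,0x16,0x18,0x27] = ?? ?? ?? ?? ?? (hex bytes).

[0] 0x1e->0x03 len=6 : 6f 04 17 14 f0 5c
[1] 0x25->0x03 len=2 : af 5c
[2] 0x2d->0x15 len=2 : 35 3b
[3] 0x0f->0x16 len=5 : 77 ae c4 cb 9b
[4] 0x17->0x0e len=4 : ae c4 cb 9b
query mem[0x0e]=0xae, mem[0x04]=0x5c, mem[0x16]=0x77, mem[0x18]=0xc4, mem[0x27]=0x7a

MEM[0x0e,0x04,0x16,0x18,0x27] = ae 5c 77 c4 7a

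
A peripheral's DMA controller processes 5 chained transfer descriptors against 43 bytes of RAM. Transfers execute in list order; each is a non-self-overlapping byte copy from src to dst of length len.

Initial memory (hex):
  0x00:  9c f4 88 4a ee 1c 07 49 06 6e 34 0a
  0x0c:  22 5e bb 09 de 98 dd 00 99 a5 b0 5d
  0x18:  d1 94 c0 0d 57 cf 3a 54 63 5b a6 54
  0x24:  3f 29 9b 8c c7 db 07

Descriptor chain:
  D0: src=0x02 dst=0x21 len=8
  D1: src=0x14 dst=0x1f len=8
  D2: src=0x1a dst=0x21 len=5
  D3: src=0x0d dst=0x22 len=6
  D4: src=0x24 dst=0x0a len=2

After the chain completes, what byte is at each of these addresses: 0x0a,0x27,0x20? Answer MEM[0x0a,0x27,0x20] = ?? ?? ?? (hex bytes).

MEM[0x0a,0x27,0x20] = 09 dd a5

[0] 0x02->0x21 len=8 : 88 4a ee 1c 07 49 06 6e
[1] 0x14->0x1f len=8 : 99 a5 b0 5d d1 94 c0 0d
[2] 0x1a->0x21 len=5 : c0 0d 57 cf 3a
[3] 0x0d->0x22 len=6 : 5e bb 09 de 98 dd
[4] 0x24->0x0a len=2 : 09 de
query mem[0x0a]=0x09, mem[0x27]=0xdd, mem[0x20]=0xa5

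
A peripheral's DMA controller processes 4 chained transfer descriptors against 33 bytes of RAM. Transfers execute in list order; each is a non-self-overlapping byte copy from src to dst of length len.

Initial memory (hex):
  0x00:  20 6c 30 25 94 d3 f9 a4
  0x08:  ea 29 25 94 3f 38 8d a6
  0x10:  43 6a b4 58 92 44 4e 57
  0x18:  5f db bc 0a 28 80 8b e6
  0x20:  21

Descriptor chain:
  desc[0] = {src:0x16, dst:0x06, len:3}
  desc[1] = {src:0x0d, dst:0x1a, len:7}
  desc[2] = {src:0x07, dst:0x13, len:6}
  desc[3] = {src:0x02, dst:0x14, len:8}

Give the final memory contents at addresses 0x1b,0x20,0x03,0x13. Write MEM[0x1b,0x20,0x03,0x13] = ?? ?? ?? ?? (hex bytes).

  after D0: wrote 3B at 0x06 = 4e575f
  after D1: wrote 7B at 0x1a = 388da6436ab458
  after D2: wrote 6B at 0x13 = 575f2925943f
  after D3: wrote 8B at 0x14 = 302594d34e575f29
query mem[0x1b]=0x29, mem[0x20]=0x58, mem[0x03]=0x25, mem[0x13]=0x57

MEM[0x1b,0x20,0x03,0x13] = 29 58 25 57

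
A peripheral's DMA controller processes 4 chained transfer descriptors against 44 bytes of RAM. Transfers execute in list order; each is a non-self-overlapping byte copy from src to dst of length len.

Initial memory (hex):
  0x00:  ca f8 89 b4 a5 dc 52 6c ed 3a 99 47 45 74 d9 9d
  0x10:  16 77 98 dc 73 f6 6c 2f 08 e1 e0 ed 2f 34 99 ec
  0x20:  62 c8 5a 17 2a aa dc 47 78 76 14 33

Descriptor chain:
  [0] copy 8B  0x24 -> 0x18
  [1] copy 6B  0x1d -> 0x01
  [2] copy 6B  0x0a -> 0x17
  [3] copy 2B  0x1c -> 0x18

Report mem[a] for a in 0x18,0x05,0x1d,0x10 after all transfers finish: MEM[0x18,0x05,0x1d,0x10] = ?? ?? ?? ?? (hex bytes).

MEM[0x18,0x05,0x1d,0x10] = 9d c8 76 16

  after D0: wrote 8B at 0x18 = 2aaadc4778761433
  after D1: wrote 6B at 0x01 = 76143362c85a
  after D2: wrote 6B at 0x17 = 99474574d99d
  after D3: wrote 2B at 0x18 = 9d76
query mem[0x18]=0x9d, mem[0x05]=0xc8, mem[0x1d]=0x76, mem[0x10]=0x16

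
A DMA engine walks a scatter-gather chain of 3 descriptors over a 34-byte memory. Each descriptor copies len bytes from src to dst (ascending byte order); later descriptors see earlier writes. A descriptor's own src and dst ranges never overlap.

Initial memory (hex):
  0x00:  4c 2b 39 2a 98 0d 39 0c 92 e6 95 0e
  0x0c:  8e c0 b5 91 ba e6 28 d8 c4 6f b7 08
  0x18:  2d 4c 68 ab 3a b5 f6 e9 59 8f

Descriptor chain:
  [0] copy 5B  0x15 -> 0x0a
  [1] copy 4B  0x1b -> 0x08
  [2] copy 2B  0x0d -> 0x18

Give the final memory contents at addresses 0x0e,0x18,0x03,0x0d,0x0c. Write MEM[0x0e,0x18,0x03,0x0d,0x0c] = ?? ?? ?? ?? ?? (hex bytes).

MEM[0x0e,0x18,0x03,0x0d,0x0c] = 4c 2d 2a 2d 08

  after D0: wrote 5B at 0x0a = 6fb7082d4c
  after D1: wrote 4B at 0x08 = ab3ab5f6
  after D2: wrote 2B at 0x18 = 2d4c
query mem[0x0e]=0x4c, mem[0x18]=0x2d, mem[0x03]=0x2a, mem[0x0d]=0x2d, mem[0x0c]=0x08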